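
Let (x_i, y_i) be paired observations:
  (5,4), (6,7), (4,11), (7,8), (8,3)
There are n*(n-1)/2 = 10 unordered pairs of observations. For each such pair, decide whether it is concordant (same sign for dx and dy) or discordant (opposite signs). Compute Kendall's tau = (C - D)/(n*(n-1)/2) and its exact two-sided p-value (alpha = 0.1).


Step 1: Enumerate the 10 unordered pairs (i,j) with i<j and classify each by sign(x_j-x_i) * sign(y_j-y_i).
  (1,2):dx=+1,dy=+3->C; (1,3):dx=-1,dy=+7->D; (1,4):dx=+2,dy=+4->C; (1,5):dx=+3,dy=-1->D
  (2,3):dx=-2,dy=+4->D; (2,4):dx=+1,dy=+1->C; (2,5):dx=+2,dy=-4->D; (3,4):dx=+3,dy=-3->D
  (3,5):dx=+4,dy=-8->D; (4,5):dx=+1,dy=-5->D
Step 2: C = 3, D = 7, total pairs = 10.
Step 3: tau = (C - D)/(n(n-1)/2) = (3 - 7)/10 = -0.400000.
Step 4: Exact two-sided p-value (enumerate n! = 120 permutations of y under H0): p = 0.483333.
Step 5: alpha = 0.1. fail to reject H0.

tau_b = -0.4000 (C=3, D=7), p = 0.483333, fail to reject H0.


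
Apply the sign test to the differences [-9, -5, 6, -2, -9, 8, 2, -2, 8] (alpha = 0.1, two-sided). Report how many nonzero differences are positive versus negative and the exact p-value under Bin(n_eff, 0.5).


Step 1: Discard zero differences. Original n = 9; n_eff = number of nonzero differences = 9.
Nonzero differences (with sign): -9, -5, +6, -2, -9, +8, +2, -2, +8
Step 2: Count signs: positive = 4, negative = 5.
Step 3: Under H0: P(positive) = 0.5, so the number of positives S ~ Bin(9, 0.5).
Step 4: Two-sided exact p-value = sum of Bin(9,0.5) probabilities at or below the observed probability = 1.000000.
Step 5: alpha = 0.1. fail to reject H0.

n_eff = 9, pos = 4, neg = 5, p = 1.000000, fail to reject H0.


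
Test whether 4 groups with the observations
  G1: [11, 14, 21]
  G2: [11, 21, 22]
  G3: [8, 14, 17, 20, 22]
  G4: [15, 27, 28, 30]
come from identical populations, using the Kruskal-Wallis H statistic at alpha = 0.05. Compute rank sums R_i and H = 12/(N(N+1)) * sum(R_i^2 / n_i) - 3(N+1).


Step 1: Combine all N = 15 observations and assign midranks.
sorted (value, group, rank): (8,G3,1), (11,G1,2.5), (11,G2,2.5), (14,G1,4.5), (14,G3,4.5), (15,G4,6), (17,G3,7), (20,G3,8), (21,G1,9.5), (21,G2,9.5), (22,G2,11.5), (22,G3,11.5), (27,G4,13), (28,G4,14), (30,G4,15)
Step 2: Sum ranks within each group.
R_1 = 16.5 (n_1 = 3)
R_2 = 23.5 (n_2 = 3)
R_3 = 32 (n_3 = 5)
R_4 = 48 (n_4 = 4)
Step 3: H = 12/(N(N+1)) * sum(R_i^2/n_i) - 3(N+1)
     = 12/(15*16) * (16.5^2/3 + 23.5^2/3 + 32^2/5 + 48^2/4) - 3*16
     = 0.050000 * 1055.63 - 48
     = 4.781667.
Step 4: Ties present; correction factor C = 1 - 24/(15^3 - 15) = 0.992857. Corrected H = 4.781667 / 0.992857 = 4.816067.
Step 5: Under H0, H ~ chi^2(3); p-value = 0.185772.
Step 6: alpha = 0.05. fail to reject H0.

H = 4.8161, df = 3, p = 0.185772, fail to reject H0.


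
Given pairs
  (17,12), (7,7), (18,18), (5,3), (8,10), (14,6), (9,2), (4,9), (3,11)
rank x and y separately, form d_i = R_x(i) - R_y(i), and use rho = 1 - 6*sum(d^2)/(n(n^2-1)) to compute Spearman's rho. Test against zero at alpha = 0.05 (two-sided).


Step 1: Rank x and y separately (midranks; no ties here).
rank(x): 17->8, 7->4, 18->9, 5->3, 8->5, 14->7, 9->6, 4->2, 3->1
rank(y): 12->8, 7->4, 18->9, 3->2, 10->6, 6->3, 2->1, 9->5, 11->7
Step 2: d_i = R_x(i) - R_y(i); compute d_i^2.
  (8-8)^2=0, (4-4)^2=0, (9-9)^2=0, (3-2)^2=1, (5-6)^2=1, (7-3)^2=16, (6-1)^2=25, (2-5)^2=9, (1-7)^2=36
sum(d^2) = 88.
Step 3: rho = 1 - 6*88 / (9*(9^2 - 1)) = 1 - 528/720 = 0.266667.
Step 4: Under H0, t = rho * sqrt((n-2)/(1-rho^2)) = 0.7320 ~ t(7).
Step 5: Two-sided p-value from the t-distribution with 7 df = 0.487922.
Step 6: alpha = 0.05. fail to reject H0.

rho = 0.2667, p = 0.487922, fail to reject H0 at alpha = 0.05.


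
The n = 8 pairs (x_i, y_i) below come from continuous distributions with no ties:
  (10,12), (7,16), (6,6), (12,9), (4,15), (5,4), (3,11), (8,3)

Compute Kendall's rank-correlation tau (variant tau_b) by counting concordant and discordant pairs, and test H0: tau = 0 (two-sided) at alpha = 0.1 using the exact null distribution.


Step 1: Enumerate the 28 unordered pairs (i,j) with i<j and classify each by sign(x_j-x_i) * sign(y_j-y_i).
  (1,2):dx=-3,dy=+4->D; (1,3):dx=-4,dy=-6->C; (1,4):dx=+2,dy=-3->D; (1,5):dx=-6,dy=+3->D
  (1,6):dx=-5,dy=-8->C; (1,7):dx=-7,dy=-1->C; (1,8):dx=-2,dy=-9->C; (2,3):dx=-1,dy=-10->C
  (2,4):dx=+5,dy=-7->D; (2,5):dx=-3,dy=-1->C; (2,6):dx=-2,dy=-12->C; (2,7):dx=-4,dy=-5->C
  (2,8):dx=+1,dy=-13->D; (3,4):dx=+6,dy=+3->C; (3,5):dx=-2,dy=+9->D; (3,6):dx=-1,dy=-2->C
  (3,7):dx=-3,dy=+5->D; (3,8):dx=+2,dy=-3->D; (4,5):dx=-8,dy=+6->D; (4,6):dx=-7,dy=-5->C
  (4,7):dx=-9,dy=+2->D; (4,8):dx=-4,dy=-6->C; (5,6):dx=+1,dy=-11->D; (5,7):dx=-1,dy=-4->C
  (5,8):dx=+4,dy=-12->D; (6,7):dx=-2,dy=+7->D; (6,8):dx=+3,dy=-1->D; (7,8):dx=+5,dy=-8->D
Step 2: C = 13, D = 15, total pairs = 28.
Step 3: tau = (C - D)/(n(n-1)/2) = (13 - 15)/28 = -0.071429.
Step 4: Exact two-sided p-value (enumerate n! = 40320 permutations of y under H0): p = 0.904861.
Step 5: alpha = 0.1. fail to reject H0.

tau_b = -0.0714 (C=13, D=15), p = 0.904861, fail to reject H0.


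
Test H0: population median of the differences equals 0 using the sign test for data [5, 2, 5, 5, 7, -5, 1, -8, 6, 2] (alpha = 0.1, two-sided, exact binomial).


Step 1: Discard zero differences. Original n = 10; n_eff = number of nonzero differences = 10.
Nonzero differences (with sign): +5, +2, +5, +5, +7, -5, +1, -8, +6, +2
Step 2: Count signs: positive = 8, negative = 2.
Step 3: Under H0: P(positive) = 0.5, so the number of positives S ~ Bin(10, 0.5).
Step 4: Two-sided exact p-value = sum of Bin(10,0.5) probabilities at or below the observed probability = 0.109375.
Step 5: alpha = 0.1. fail to reject H0.

n_eff = 10, pos = 8, neg = 2, p = 0.109375, fail to reject H0.


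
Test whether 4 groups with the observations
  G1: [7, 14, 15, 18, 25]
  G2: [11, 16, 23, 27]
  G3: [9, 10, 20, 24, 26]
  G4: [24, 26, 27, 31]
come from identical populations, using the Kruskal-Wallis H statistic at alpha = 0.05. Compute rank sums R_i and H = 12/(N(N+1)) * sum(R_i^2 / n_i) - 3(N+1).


Step 1: Combine all N = 18 observations and assign midranks.
sorted (value, group, rank): (7,G1,1), (9,G3,2), (10,G3,3), (11,G2,4), (14,G1,5), (15,G1,6), (16,G2,7), (18,G1,8), (20,G3,9), (23,G2,10), (24,G3,11.5), (24,G4,11.5), (25,G1,13), (26,G3,14.5), (26,G4,14.5), (27,G2,16.5), (27,G4,16.5), (31,G4,18)
Step 2: Sum ranks within each group.
R_1 = 33 (n_1 = 5)
R_2 = 37.5 (n_2 = 4)
R_3 = 40 (n_3 = 5)
R_4 = 60.5 (n_4 = 4)
Step 3: H = 12/(N(N+1)) * sum(R_i^2/n_i) - 3(N+1)
     = 12/(18*19) * (33^2/5 + 37.5^2/4 + 40^2/5 + 60.5^2/4) - 3*19
     = 0.035088 * 1804.42 - 57
     = 6.313158.
Step 4: Ties present; correction factor C = 1 - 18/(18^3 - 18) = 0.996904. Corrected H = 6.313158 / 0.996904 = 6.332764.
Step 5: Under H0, H ~ chi^2(3); p-value = 0.096496.
Step 6: alpha = 0.05. fail to reject H0.

H = 6.3328, df = 3, p = 0.096496, fail to reject H0.


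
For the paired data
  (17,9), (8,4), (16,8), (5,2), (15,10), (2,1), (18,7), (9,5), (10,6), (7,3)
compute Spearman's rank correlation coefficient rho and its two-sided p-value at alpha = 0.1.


Step 1: Rank x and y separately (midranks; no ties here).
rank(x): 17->9, 8->4, 16->8, 5->2, 15->7, 2->1, 18->10, 9->5, 10->6, 7->3
rank(y): 9->9, 4->4, 8->8, 2->2, 10->10, 1->1, 7->7, 5->5, 6->6, 3->3
Step 2: d_i = R_x(i) - R_y(i); compute d_i^2.
  (9-9)^2=0, (4-4)^2=0, (8-8)^2=0, (2-2)^2=0, (7-10)^2=9, (1-1)^2=0, (10-7)^2=9, (5-5)^2=0, (6-6)^2=0, (3-3)^2=0
sum(d^2) = 18.
Step 3: rho = 1 - 6*18 / (10*(10^2 - 1)) = 1 - 108/990 = 0.890909.
Step 4: Under H0, t = rho * sqrt((n-2)/(1-rho^2)) = 5.5482 ~ t(8).
Step 5: Two-sided p-value from the t-distribution with 8 df = 0.000542.
Step 6: alpha = 0.1. reject H0.

rho = 0.8909, p = 0.000542, reject H0 at alpha = 0.1.


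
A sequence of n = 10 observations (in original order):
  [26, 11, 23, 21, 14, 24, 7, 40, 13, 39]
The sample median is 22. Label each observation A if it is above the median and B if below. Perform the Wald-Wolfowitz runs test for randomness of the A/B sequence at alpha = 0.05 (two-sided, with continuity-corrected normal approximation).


Step 1: Compute median = 22; label A = above, B = below.
Labels in order: ABABBABABA  (n_A = 5, n_B = 5)
Step 2: Count runs R = 9.
Step 3: Under H0 (random ordering), E[R] = 2*n_A*n_B/(n_A+n_B) + 1 = 2*5*5/10 + 1 = 6.0000.
        Var[R] = 2*n_A*n_B*(2*n_A*n_B - n_A - n_B) / ((n_A+n_B)^2 * (n_A+n_B-1)) = 2000/900 = 2.2222.
        SD[R] = 1.4907.
Step 4: Continuity-corrected z = (R - 0.5 - E[R]) / SD[R] = (9 - 0.5 - 6.0000) / 1.4907 = 1.6771.
Step 5: Two-sided p-value via normal approximation = 2*(1 - Phi(|z|)) = 0.093533.
Step 6: alpha = 0.05. fail to reject H0.

R = 9, z = 1.6771, p = 0.093533, fail to reject H0.


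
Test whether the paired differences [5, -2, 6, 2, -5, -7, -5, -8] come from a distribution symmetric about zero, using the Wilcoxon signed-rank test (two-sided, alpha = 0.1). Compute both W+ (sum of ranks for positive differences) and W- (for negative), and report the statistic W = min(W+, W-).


Step 1: Drop any zero differences (none here) and take |d_i|.
|d| = [5, 2, 6, 2, 5, 7, 5, 8]
Step 2: Midrank |d_i| (ties get averaged ranks).
ranks: |5|->4, |2|->1.5, |6|->6, |2|->1.5, |5|->4, |7|->7, |5|->4, |8|->8
Step 3: Attach original signs; sum ranks with positive sign and with negative sign.
W+ = 4 + 6 + 1.5 = 11.5
W- = 1.5 + 4 + 7 + 4 + 8 = 24.5
(Check: W+ + W- = 36 should equal n(n+1)/2 = 36.)
Step 4: Test statistic W = min(W+, W-) = 11.5.
Step 5: Ties in |d|, so use the tie-corrected normal approximation.
        E[W] = n(n+1)/4 = 8*9/4 = 18.
        Tie groups: |d|=2 (t=2), |d|=5 (t=3); sum(t^3 - t) = 30.
        Var[W] = n(n+1)(2n+1)/24 - sum(t^3-t)/48 = 1224/24 - 30/48 = 50.375.
        z = (W - E[W]) / sqrt(Var[W]) = (11.5 - 18) / 7.0975 = -0.9158.
        Two-sided p = 2*Phi(z) = 0.359766.
Step 6: alpha = 0.1. fail to reject H0.

W+ = 11.5, W- = 24.5, W = min = 11.5, p = 0.359766, fail to reject H0.


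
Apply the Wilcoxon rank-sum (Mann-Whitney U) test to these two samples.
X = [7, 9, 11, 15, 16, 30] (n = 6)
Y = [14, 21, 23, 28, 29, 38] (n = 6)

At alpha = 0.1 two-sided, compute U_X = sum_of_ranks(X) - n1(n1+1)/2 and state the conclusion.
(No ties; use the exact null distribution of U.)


Step 1: Combine and sort all 12 observations; assign midranks.
sorted (value, group): (7,X), (9,X), (11,X), (14,Y), (15,X), (16,X), (21,Y), (23,Y), (28,Y), (29,Y), (30,X), (38,Y)
ranks: 7->1, 9->2, 11->3, 14->4, 15->5, 16->6, 21->7, 23->8, 28->9, 29->10, 30->11, 38->12
Step 2: Rank sum for X: R1 = 1 + 2 + 3 + 5 + 6 + 11 = 28.
Step 3: U_X = R1 - n1(n1+1)/2 = 28 - 6*7/2 = 28 - 21 = 7.
       U_Y = n1*n2 - U_X = 36 - 7 = 29.
Step 4: No ties, so the exact null distribution of U (based on enumerating the C(12,6) = 924 equally likely rank assignments) gives the two-sided p-value.
Step 5: p-value = 0.093074; compare to alpha = 0.1. reject H0.

U_X = 7, p = 0.093074, reject H0 at alpha = 0.1.


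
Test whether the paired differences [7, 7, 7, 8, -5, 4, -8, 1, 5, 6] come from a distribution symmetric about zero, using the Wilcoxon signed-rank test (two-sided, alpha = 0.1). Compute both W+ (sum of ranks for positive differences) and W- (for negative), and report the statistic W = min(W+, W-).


Step 1: Drop any zero differences (none here) and take |d_i|.
|d| = [7, 7, 7, 8, 5, 4, 8, 1, 5, 6]
Step 2: Midrank |d_i| (ties get averaged ranks).
ranks: |7|->7, |7|->7, |7|->7, |8|->9.5, |5|->3.5, |4|->2, |8|->9.5, |1|->1, |5|->3.5, |6|->5
Step 3: Attach original signs; sum ranks with positive sign and with negative sign.
W+ = 7 + 7 + 7 + 9.5 + 2 + 1 + 3.5 + 5 = 42
W- = 3.5 + 9.5 = 13
(Check: W+ + W- = 55 should equal n(n+1)/2 = 55.)
Step 4: Test statistic W = min(W+, W-) = 13.
Step 5: Ties in |d|, so use the tie-corrected normal approximation.
        E[W] = n(n+1)/4 = 10*11/4 = 27.5.
        Tie groups: |d|=5 (t=2), |d|=7 (t=3), |d|=8 (t=2); sum(t^3 - t) = 36.
        Var[W] = n(n+1)(2n+1)/24 - sum(t^3-t)/48 = 2310/24 - 36/48 = 95.5.
        z = (W - E[W]) / sqrt(Var[W]) = (13 - 27.5) / 9.7724 = -1.4838.
        Two-sided p = 2*Phi(z) = 0.137870.
Step 6: alpha = 0.1. fail to reject H0.

W+ = 42, W- = 13, W = min = 13, p = 0.137870, fail to reject H0.


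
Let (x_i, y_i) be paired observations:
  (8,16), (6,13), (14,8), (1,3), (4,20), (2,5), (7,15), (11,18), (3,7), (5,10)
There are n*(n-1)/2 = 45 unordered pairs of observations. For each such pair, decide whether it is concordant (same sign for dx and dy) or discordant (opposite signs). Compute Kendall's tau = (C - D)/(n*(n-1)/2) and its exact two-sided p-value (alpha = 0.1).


Step 1: Enumerate the 45 unordered pairs (i,j) with i<j and classify each by sign(x_j-x_i) * sign(y_j-y_i).
  (1,2):dx=-2,dy=-3->C; (1,3):dx=+6,dy=-8->D; (1,4):dx=-7,dy=-13->C; (1,5):dx=-4,dy=+4->D
  (1,6):dx=-6,dy=-11->C; (1,7):dx=-1,dy=-1->C; (1,8):dx=+3,dy=+2->C; (1,9):dx=-5,dy=-9->C
  (1,10):dx=-3,dy=-6->C; (2,3):dx=+8,dy=-5->D; (2,4):dx=-5,dy=-10->C; (2,5):dx=-2,dy=+7->D
  (2,6):dx=-4,dy=-8->C; (2,7):dx=+1,dy=+2->C; (2,8):dx=+5,dy=+5->C; (2,9):dx=-3,dy=-6->C
  (2,10):dx=-1,dy=-3->C; (3,4):dx=-13,dy=-5->C; (3,5):dx=-10,dy=+12->D; (3,6):dx=-12,dy=-3->C
  (3,7):dx=-7,dy=+7->D; (3,8):dx=-3,dy=+10->D; (3,9):dx=-11,dy=-1->C; (3,10):dx=-9,dy=+2->D
  (4,5):dx=+3,dy=+17->C; (4,6):dx=+1,dy=+2->C; (4,7):dx=+6,dy=+12->C; (4,8):dx=+10,dy=+15->C
  (4,9):dx=+2,dy=+4->C; (4,10):dx=+4,dy=+7->C; (5,6):dx=-2,dy=-15->C; (5,7):dx=+3,dy=-5->D
  (5,8):dx=+7,dy=-2->D; (5,9):dx=-1,dy=-13->C; (5,10):dx=+1,dy=-10->D; (6,7):dx=+5,dy=+10->C
  (6,8):dx=+9,dy=+13->C; (6,9):dx=+1,dy=+2->C; (6,10):dx=+3,dy=+5->C; (7,8):dx=+4,dy=+3->C
  (7,9):dx=-4,dy=-8->C; (7,10):dx=-2,dy=-5->C; (8,9):dx=-8,dy=-11->C; (8,10):dx=-6,dy=-8->C
  (9,10):dx=+2,dy=+3->C
Step 2: C = 34, D = 11, total pairs = 45.
Step 3: tau = (C - D)/(n(n-1)/2) = (34 - 11)/45 = 0.511111.
Step 4: Exact two-sided p-value (enumerate n! = 3628800 permutations of y under H0): p = 0.046623.
Step 5: alpha = 0.1. reject H0.

tau_b = 0.5111 (C=34, D=11), p = 0.046623, reject H0.


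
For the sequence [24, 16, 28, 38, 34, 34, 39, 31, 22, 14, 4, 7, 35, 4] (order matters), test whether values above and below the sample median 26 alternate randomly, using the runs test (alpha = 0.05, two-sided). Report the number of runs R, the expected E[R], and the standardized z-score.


Step 1: Compute median = 26; label A = above, B = below.
Labels in order: BBAAAAAABBBBAB  (n_A = 7, n_B = 7)
Step 2: Count runs R = 5.
Step 3: Under H0 (random ordering), E[R] = 2*n_A*n_B/(n_A+n_B) + 1 = 2*7*7/14 + 1 = 8.0000.
        Var[R] = 2*n_A*n_B*(2*n_A*n_B - n_A - n_B) / ((n_A+n_B)^2 * (n_A+n_B-1)) = 8232/2548 = 3.2308.
        SD[R] = 1.7974.
Step 4: Continuity-corrected z = (R + 0.5 - E[R]) / SD[R] = (5 + 0.5 - 8.0000) / 1.7974 = -1.3909.
Step 5: Two-sided p-value via normal approximation = 2*(1 - Phi(|z|)) = 0.164264.
Step 6: alpha = 0.05. fail to reject H0.

R = 5, z = -1.3909, p = 0.164264, fail to reject H0.


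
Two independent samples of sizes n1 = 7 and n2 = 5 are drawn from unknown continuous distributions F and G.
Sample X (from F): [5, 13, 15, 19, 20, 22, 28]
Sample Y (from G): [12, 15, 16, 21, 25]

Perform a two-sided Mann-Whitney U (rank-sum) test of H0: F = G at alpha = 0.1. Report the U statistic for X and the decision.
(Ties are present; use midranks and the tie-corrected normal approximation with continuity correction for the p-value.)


Step 1: Combine and sort all 12 observations; assign midranks.
sorted (value, group): (5,X), (12,Y), (13,X), (15,X), (15,Y), (16,Y), (19,X), (20,X), (21,Y), (22,X), (25,Y), (28,X)
ranks: 5->1, 12->2, 13->3, 15->4.5, 15->4.5, 16->6, 19->7, 20->8, 21->9, 22->10, 25->11, 28->12
Step 2: Rank sum for X: R1 = 1 + 3 + 4.5 + 7 + 8 + 10 + 12 = 45.5.
Step 3: U_X = R1 - n1(n1+1)/2 = 45.5 - 7*8/2 = 45.5 - 28 = 17.5.
       U_Y = n1*n2 - U_X = 35 - 17.5 = 17.5.
Step 4: Ties are present, so use the tie-corrected normal approximation (with continuity correction) for the p-value.
Step 5: p-value = 1.000000; compare to alpha = 0.1. fail to reject H0.

U_X = 17.5, p = 1.000000, fail to reject H0 at alpha = 0.1.


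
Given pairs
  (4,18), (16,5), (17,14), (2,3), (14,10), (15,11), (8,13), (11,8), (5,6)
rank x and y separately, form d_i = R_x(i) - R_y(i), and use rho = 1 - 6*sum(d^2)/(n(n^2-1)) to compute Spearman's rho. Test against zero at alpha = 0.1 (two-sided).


Step 1: Rank x and y separately (midranks; no ties here).
rank(x): 4->2, 16->8, 17->9, 2->1, 14->6, 15->7, 8->4, 11->5, 5->3
rank(y): 18->9, 5->2, 14->8, 3->1, 10->5, 11->6, 13->7, 8->4, 6->3
Step 2: d_i = R_x(i) - R_y(i); compute d_i^2.
  (2-9)^2=49, (8-2)^2=36, (9-8)^2=1, (1-1)^2=0, (6-5)^2=1, (7-6)^2=1, (4-7)^2=9, (5-4)^2=1, (3-3)^2=0
sum(d^2) = 98.
Step 3: rho = 1 - 6*98 / (9*(9^2 - 1)) = 1 - 588/720 = 0.183333.
Step 4: Under H0, t = rho * sqrt((n-2)/(1-rho^2)) = 0.4934 ~ t(7).
Step 5: Two-sided p-value from the t-distribution with 7 df = 0.636820.
Step 6: alpha = 0.1. fail to reject H0.

rho = 0.1833, p = 0.636820, fail to reject H0 at alpha = 0.1.


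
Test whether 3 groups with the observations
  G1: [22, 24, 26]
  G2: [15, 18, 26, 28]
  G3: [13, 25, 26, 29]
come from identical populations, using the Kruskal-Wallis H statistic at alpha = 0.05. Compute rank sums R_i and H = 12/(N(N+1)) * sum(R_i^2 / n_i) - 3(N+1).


Step 1: Combine all N = 11 observations and assign midranks.
sorted (value, group, rank): (13,G3,1), (15,G2,2), (18,G2,3), (22,G1,4), (24,G1,5), (25,G3,6), (26,G1,8), (26,G2,8), (26,G3,8), (28,G2,10), (29,G3,11)
Step 2: Sum ranks within each group.
R_1 = 17 (n_1 = 3)
R_2 = 23 (n_2 = 4)
R_3 = 26 (n_3 = 4)
Step 3: H = 12/(N(N+1)) * sum(R_i^2/n_i) - 3(N+1)
     = 12/(11*12) * (17^2/3 + 23^2/4 + 26^2/4) - 3*12
     = 0.090909 * 397.583 - 36
     = 0.143939.
Step 4: Ties present; correction factor C = 1 - 24/(11^3 - 11) = 0.981818. Corrected H = 0.143939 / 0.981818 = 0.146605.
Step 5: Under H0, H ~ chi^2(2); p-value = 0.929320.
Step 6: alpha = 0.05. fail to reject H0.

H = 0.1466, df = 2, p = 0.929320, fail to reject H0.


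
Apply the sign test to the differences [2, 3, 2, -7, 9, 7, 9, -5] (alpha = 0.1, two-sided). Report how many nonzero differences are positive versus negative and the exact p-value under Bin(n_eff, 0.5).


Step 1: Discard zero differences. Original n = 8; n_eff = number of nonzero differences = 8.
Nonzero differences (with sign): +2, +3, +2, -7, +9, +7, +9, -5
Step 2: Count signs: positive = 6, negative = 2.
Step 3: Under H0: P(positive) = 0.5, so the number of positives S ~ Bin(8, 0.5).
Step 4: Two-sided exact p-value = sum of Bin(8,0.5) probabilities at or below the observed probability = 0.289062.
Step 5: alpha = 0.1. fail to reject H0.

n_eff = 8, pos = 6, neg = 2, p = 0.289062, fail to reject H0.


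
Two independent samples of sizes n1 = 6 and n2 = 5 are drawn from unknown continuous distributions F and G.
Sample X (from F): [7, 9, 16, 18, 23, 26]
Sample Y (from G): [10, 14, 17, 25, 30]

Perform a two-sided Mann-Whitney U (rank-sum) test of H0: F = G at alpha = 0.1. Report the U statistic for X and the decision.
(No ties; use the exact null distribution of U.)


Step 1: Combine and sort all 11 observations; assign midranks.
sorted (value, group): (7,X), (9,X), (10,Y), (14,Y), (16,X), (17,Y), (18,X), (23,X), (25,Y), (26,X), (30,Y)
ranks: 7->1, 9->2, 10->3, 14->4, 16->5, 17->6, 18->7, 23->8, 25->9, 26->10, 30->11
Step 2: Rank sum for X: R1 = 1 + 2 + 5 + 7 + 8 + 10 = 33.
Step 3: U_X = R1 - n1(n1+1)/2 = 33 - 6*7/2 = 33 - 21 = 12.
       U_Y = n1*n2 - U_X = 30 - 12 = 18.
Step 4: No ties, so the exact null distribution of U (based on enumerating the C(11,6) = 462 equally likely rank assignments) gives the two-sided p-value.
Step 5: p-value = 0.662338; compare to alpha = 0.1. fail to reject H0.

U_X = 12, p = 0.662338, fail to reject H0 at alpha = 0.1.


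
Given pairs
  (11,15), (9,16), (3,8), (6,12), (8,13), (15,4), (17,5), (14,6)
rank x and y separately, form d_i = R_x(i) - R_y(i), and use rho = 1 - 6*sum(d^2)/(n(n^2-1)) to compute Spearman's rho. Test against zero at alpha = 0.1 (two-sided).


Step 1: Rank x and y separately (midranks; no ties here).
rank(x): 11->5, 9->4, 3->1, 6->2, 8->3, 15->7, 17->8, 14->6
rank(y): 15->7, 16->8, 8->4, 12->5, 13->6, 4->1, 5->2, 6->3
Step 2: d_i = R_x(i) - R_y(i); compute d_i^2.
  (5-7)^2=4, (4-8)^2=16, (1-4)^2=9, (2-5)^2=9, (3-6)^2=9, (7-1)^2=36, (8-2)^2=36, (6-3)^2=9
sum(d^2) = 128.
Step 3: rho = 1 - 6*128 / (8*(8^2 - 1)) = 1 - 768/504 = -0.523810.
Step 4: Under H0, t = rho * sqrt((n-2)/(1-rho^2)) = -1.5062 ~ t(6).
Step 5: Two-sided p-value from the t-distribution with 6 df = 0.182721.
Step 6: alpha = 0.1. fail to reject H0.

rho = -0.5238, p = 0.182721, fail to reject H0 at alpha = 0.1.


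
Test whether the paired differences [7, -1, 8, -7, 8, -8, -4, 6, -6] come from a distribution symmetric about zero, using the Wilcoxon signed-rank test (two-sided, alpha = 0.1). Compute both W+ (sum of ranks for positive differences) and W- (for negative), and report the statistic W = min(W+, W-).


Step 1: Drop any zero differences (none here) and take |d_i|.
|d| = [7, 1, 8, 7, 8, 8, 4, 6, 6]
Step 2: Midrank |d_i| (ties get averaged ranks).
ranks: |7|->5.5, |1|->1, |8|->8, |7|->5.5, |8|->8, |8|->8, |4|->2, |6|->3.5, |6|->3.5
Step 3: Attach original signs; sum ranks with positive sign and with negative sign.
W+ = 5.5 + 8 + 8 + 3.5 = 25
W- = 1 + 5.5 + 8 + 2 + 3.5 = 20
(Check: W+ + W- = 45 should equal n(n+1)/2 = 45.)
Step 4: Test statistic W = min(W+, W-) = 20.
Step 5: Ties in |d|, so use the tie-corrected normal approximation.
        E[W] = n(n+1)/4 = 9*10/4 = 22.5.
        Tie groups: |d|=6 (t=2), |d|=7 (t=2), |d|=8 (t=3); sum(t^3 - t) = 36.
        Var[W] = n(n+1)(2n+1)/24 - sum(t^3-t)/48 = 1710/24 - 36/48 = 70.5.
        z = (W - E[W]) / sqrt(Var[W]) = (20 - 22.5) / 8.3964 = -0.2977.
        Two-sided p = 2*Phi(z) = 0.765897.
Step 6: alpha = 0.1. fail to reject H0.

W+ = 25, W- = 20, W = min = 20, p = 0.765897, fail to reject H0.


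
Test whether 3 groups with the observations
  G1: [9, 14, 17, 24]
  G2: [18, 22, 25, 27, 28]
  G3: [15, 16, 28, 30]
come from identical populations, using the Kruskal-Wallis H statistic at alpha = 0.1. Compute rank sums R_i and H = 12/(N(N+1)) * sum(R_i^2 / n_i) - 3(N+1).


Step 1: Combine all N = 13 observations and assign midranks.
sorted (value, group, rank): (9,G1,1), (14,G1,2), (15,G3,3), (16,G3,4), (17,G1,5), (18,G2,6), (22,G2,7), (24,G1,8), (25,G2,9), (27,G2,10), (28,G2,11.5), (28,G3,11.5), (30,G3,13)
Step 2: Sum ranks within each group.
R_1 = 16 (n_1 = 4)
R_2 = 43.5 (n_2 = 5)
R_3 = 31.5 (n_3 = 4)
Step 3: H = 12/(N(N+1)) * sum(R_i^2/n_i) - 3(N+1)
     = 12/(13*14) * (16^2/4 + 43.5^2/5 + 31.5^2/4) - 3*14
     = 0.065934 * 690.513 - 42
     = 3.528297.
Step 4: Ties present; correction factor C = 1 - 6/(13^3 - 13) = 0.997253. Corrected H = 3.528297 / 0.997253 = 3.538017.
Step 5: Under H0, H ~ chi^2(2); p-value = 0.170502.
Step 6: alpha = 0.1. fail to reject H0.

H = 3.5380, df = 2, p = 0.170502, fail to reject H0.


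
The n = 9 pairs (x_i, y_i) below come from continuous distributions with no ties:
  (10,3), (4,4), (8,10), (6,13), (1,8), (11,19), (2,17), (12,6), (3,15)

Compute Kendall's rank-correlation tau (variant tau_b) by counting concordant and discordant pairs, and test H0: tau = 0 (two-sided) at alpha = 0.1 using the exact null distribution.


Step 1: Enumerate the 36 unordered pairs (i,j) with i<j and classify each by sign(x_j-x_i) * sign(y_j-y_i).
  (1,2):dx=-6,dy=+1->D; (1,3):dx=-2,dy=+7->D; (1,4):dx=-4,dy=+10->D; (1,5):dx=-9,dy=+5->D
  (1,6):dx=+1,dy=+16->C; (1,7):dx=-8,dy=+14->D; (1,8):dx=+2,dy=+3->C; (1,9):dx=-7,dy=+12->D
  (2,3):dx=+4,dy=+6->C; (2,4):dx=+2,dy=+9->C; (2,5):dx=-3,dy=+4->D; (2,6):dx=+7,dy=+15->C
  (2,7):dx=-2,dy=+13->D; (2,8):dx=+8,dy=+2->C; (2,9):dx=-1,dy=+11->D; (3,4):dx=-2,dy=+3->D
  (3,5):dx=-7,dy=-2->C; (3,6):dx=+3,dy=+9->C; (3,7):dx=-6,dy=+7->D; (3,8):dx=+4,dy=-4->D
  (3,9):dx=-5,dy=+5->D; (4,5):dx=-5,dy=-5->C; (4,6):dx=+5,dy=+6->C; (4,7):dx=-4,dy=+4->D
  (4,8):dx=+6,dy=-7->D; (4,9):dx=-3,dy=+2->D; (5,6):dx=+10,dy=+11->C; (5,7):dx=+1,dy=+9->C
  (5,8):dx=+11,dy=-2->D; (5,9):dx=+2,dy=+7->C; (6,7):dx=-9,dy=-2->C; (6,8):dx=+1,dy=-13->D
  (6,9):dx=-8,dy=-4->C; (7,8):dx=+10,dy=-11->D; (7,9):dx=+1,dy=-2->D; (8,9):dx=-9,dy=+9->D
Step 2: C = 15, D = 21, total pairs = 36.
Step 3: tau = (C - D)/(n(n-1)/2) = (15 - 21)/36 = -0.166667.
Step 4: Exact two-sided p-value (enumerate n! = 362880 permutations of y under H0): p = 0.612202.
Step 5: alpha = 0.1. fail to reject H0.

tau_b = -0.1667 (C=15, D=21), p = 0.612202, fail to reject H0.


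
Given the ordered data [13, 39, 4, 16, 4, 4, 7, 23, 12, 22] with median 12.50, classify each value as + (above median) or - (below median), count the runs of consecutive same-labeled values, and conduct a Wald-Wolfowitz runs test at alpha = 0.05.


Step 1: Compute median = 12.50; label A = above, B = below.
Labels in order: AABABBBABA  (n_A = 5, n_B = 5)
Step 2: Count runs R = 7.
Step 3: Under H0 (random ordering), E[R] = 2*n_A*n_B/(n_A+n_B) + 1 = 2*5*5/10 + 1 = 6.0000.
        Var[R] = 2*n_A*n_B*(2*n_A*n_B - n_A - n_B) / ((n_A+n_B)^2 * (n_A+n_B-1)) = 2000/900 = 2.2222.
        SD[R] = 1.4907.
Step 4: Continuity-corrected z = (R - 0.5 - E[R]) / SD[R] = (7 - 0.5 - 6.0000) / 1.4907 = 0.3354.
Step 5: Two-sided p-value via normal approximation = 2*(1 - Phi(|z|)) = 0.737316.
Step 6: alpha = 0.05. fail to reject H0.

R = 7, z = 0.3354, p = 0.737316, fail to reject H0.


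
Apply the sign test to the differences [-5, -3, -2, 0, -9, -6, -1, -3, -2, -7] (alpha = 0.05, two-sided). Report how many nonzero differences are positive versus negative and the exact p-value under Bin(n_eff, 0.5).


Step 1: Discard zero differences. Original n = 10; n_eff = number of nonzero differences = 9.
Nonzero differences (with sign): -5, -3, -2, -9, -6, -1, -3, -2, -7
Step 2: Count signs: positive = 0, negative = 9.
Step 3: Under H0: P(positive) = 0.5, so the number of positives S ~ Bin(9, 0.5).
Step 4: Two-sided exact p-value = sum of Bin(9,0.5) probabilities at or below the observed probability = 0.003906.
Step 5: alpha = 0.05. reject H0.

n_eff = 9, pos = 0, neg = 9, p = 0.003906, reject H0.


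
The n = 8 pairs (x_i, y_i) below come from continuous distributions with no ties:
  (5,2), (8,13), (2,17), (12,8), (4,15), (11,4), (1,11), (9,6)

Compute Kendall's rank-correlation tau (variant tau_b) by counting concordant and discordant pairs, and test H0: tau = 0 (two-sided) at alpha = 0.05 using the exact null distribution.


Step 1: Enumerate the 28 unordered pairs (i,j) with i<j and classify each by sign(x_j-x_i) * sign(y_j-y_i).
  (1,2):dx=+3,dy=+11->C; (1,3):dx=-3,dy=+15->D; (1,4):dx=+7,dy=+6->C; (1,5):dx=-1,dy=+13->D
  (1,6):dx=+6,dy=+2->C; (1,7):dx=-4,dy=+9->D; (1,8):dx=+4,dy=+4->C; (2,3):dx=-6,dy=+4->D
  (2,4):dx=+4,dy=-5->D; (2,5):dx=-4,dy=+2->D; (2,6):dx=+3,dy=-9->D; (2,7):dx=-7,dy=-2->C
  (2,8):dx=+1,dy=-7->D; (3,4):dx=+10,dy=-9->D; (3,5):dx=+2,dy=-2->D; (3,6):dx=+9,dy=-13->D
  (3,7):dx=-1,dy=-6->C; (3,8):dx=+7,dy=-11->D; (4,5):dx=-8,dy=+7->D; (4,6):dx=-1,dy=-4->C
  (4,7):dx=-11,dy=+3->D; (4,8):dx=-3,dy=-2->C; (5,6):dx=+7,dy=-11->D; (5,7):dx=-3,dy=-4->C
  (5,8):dx=+5,dy=-9->D; (6,7):dx=-10,dy=+7->D; (6,8):dx=-2,dy=+2->D; (7,8):dx=+8,dy=-5->D
Step 2: C = 9, D = 19, total pairs = 28.
Step 3: tau = (C - D)/(n(n-1)/2) = (9 - 19)/28 = -0.357143.
Step 4: Exact two-sided p-value (enumerate n! = 40320 permutations of y under H0): p = 0.275099.
Step 5: alpha = 0.05. fail to reject H0.

tau_b = -0.3571 (C=9, D=19), p = 0.275099, fail to reject H0.


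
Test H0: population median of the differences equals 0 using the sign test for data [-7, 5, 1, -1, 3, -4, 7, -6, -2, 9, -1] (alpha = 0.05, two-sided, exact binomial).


Step 1: Discard zero differences. Original n = 11; n_eff = number of nonzero differences = 11.
Nonzero differences (with sign): -7, +5, +1, -1, +3, -4, +7, -6, -2, +9, -1
Step 2: Count signs: positive = 5, negative = 6.
Step 3: Under H0: P(positive) = 0.5, so the number of positives S ~ Bin(11, 0.5).
Step 4: Two-sided exact p-value = sum of Bin(11,0.5) probabilities at or below the observed probability = 1.000000.
Step 5: alpha = 0.05. fail to reject H0.

n_eff = 11, pos = 5, neg = 6, p = 1.000000, fail to reject H0.


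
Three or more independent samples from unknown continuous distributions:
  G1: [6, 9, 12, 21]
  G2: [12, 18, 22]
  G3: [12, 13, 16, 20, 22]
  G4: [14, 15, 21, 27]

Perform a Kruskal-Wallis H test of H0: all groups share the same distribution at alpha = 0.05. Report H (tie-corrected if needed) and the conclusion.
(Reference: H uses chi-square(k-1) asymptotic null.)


Step 1: Combine all N = 16 observations and assign midranks.
sorted (value, group, rank): (6,G1,1), (9,G1,2), (12,G1,4), (12,G2,4), (12,G3,4), (13,G3,6), (14,G4,7), (15,G4,8), (16,G3,9), (18,G2,10), (20,G3,11), (21,G1,12.5), (21,G4,12.5), (22,G2,14.5), (22,G3,14.5), (27,G4,16)
Step 2: Sum ranks within each group.
R_1 = 19.5 (n_1 = 4)
R_2 = 28.5 (n_2 = 3)
R_3 = 44.5 (n_3 = 5)
R_4 = 43.5 (n_4 = 4)
Step 3: H = 12/(N(N+1)) * sum(R_i^2/n_i) - 3(N+1)
     = 12/(16*17) * (19.5^2/4 + 28.5^2/3 + 44.5^2/5 + 43.5^2/4) - 3*17
     = 0.044118 * 1234.92 - 51
     = 3.481985.
Step 4: Ties present; correction factor C = 1 - 36/(16^3 - 16) = 0.991176. Corrected H = 3.481985 / 0.991176 = 3.512982.
Step 5: Under H0, H ~ chi^2(3); p-value = 0.319082.
Step 6: alpha = 0.05. fail to reject H0.

H = 3.5130, df = 3, p = 0.319082, fail to reject H0.


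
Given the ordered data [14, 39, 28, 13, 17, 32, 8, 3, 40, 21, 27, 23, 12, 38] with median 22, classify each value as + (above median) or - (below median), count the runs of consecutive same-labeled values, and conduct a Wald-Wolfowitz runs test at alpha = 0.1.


Step 1: Compute median = 22; label A = above, B = below.
Labels in order: BAABBABBABAABA  (n_A = 7, n_B = 7)
Step 2: Count runs R = 10.
Step 3: Under H0 (random ordering), E[R] = 2*n_A*n_B/(n_A+n_B) + 1 = 2*7*7/14 + 1 = 8.0000.
        Var[R] = 2*n_A*n_B*(2*n_A*n_B - n_A - n_B) / ((n_A+n_B)^2 * (n_A+n_B-1)) = 8232/2548 = 3.2308.
        SD[R] = 1.7974.
Step 4: Continuity-corrected z = (R - 0.5 - E[R]) / SD[R] = (10 - 0.5 - 8.0000) / 1.7974 = 0.8345.
Step 5: Two-sided p-value via normal approximation = 2*(1 - Phi(|z|)) = 0.403986.
Step 6: alpha = 0.1. fail to reject H0.

R = 10, z = 0.8345, p = 0.403986, fail to reject H0.


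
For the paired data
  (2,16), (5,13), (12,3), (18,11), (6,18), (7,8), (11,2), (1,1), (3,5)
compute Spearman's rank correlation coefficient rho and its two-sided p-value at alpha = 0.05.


Step 1: Rank x and y separately (midranks; no ties here).
rank(x): 2->2, 5->4, 12->8, 18->9, 6->5, 7->6, 11->7, 1->1, 3->3
rank(y): 16->8, 13->7, 3->3, 11->6, 18->9, 8->5, 2->2, 1->1, 5->4
Step 2: d_i = R_x(i) - R_y(i); compute d_i^2.
  (2-8)^2=36, (4-7)^2=9, (8-3)^2=25, (9-6)^2=9, (5-9)^2=16, (6-5)^2=1, (7-2)^2=25, (1-1)^2=0, (3-4)^2=1
sum(d^2) = 122.
Step 3: rho = 1 - 6*122 / (9*(9^2 - 1)) = 1 - 732/720 = -0.016667.
Step 4: Under H0, t = rho * sqrt((n-2)/(1-rho^2)) = -0.0441 ~ t(7).
Step 5: Two-sided p-value from the t-distribution with 7 df = 0.966055.
Step 6: alpha = 0.05. fail to reject H0.

rho = -0.0167, p = 0.966055, fail to reject H0 at alpha = 0.05.


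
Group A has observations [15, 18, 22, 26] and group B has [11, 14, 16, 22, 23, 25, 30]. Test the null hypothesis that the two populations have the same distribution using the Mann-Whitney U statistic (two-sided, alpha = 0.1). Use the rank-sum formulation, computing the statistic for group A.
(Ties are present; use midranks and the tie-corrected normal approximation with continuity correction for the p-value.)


Step 1: Combine and sort all 11 observations; assign midranks.
sorted (value, group): (11,Y), (14,Y), (15,X), (16,Y), (18,X), (22,X), (22,Y), (23,Y), (25,Y), (26,X), (30,Y)
ranks: 11->1, 14->2, 15->3, 16->4, 18->5, 22->6.5, 22->6.5, 23->8, 25->9, 26->10, 30->11
Step 2: Rank sum for X: R1 = 3 + 5 + 6.5 + 10 = 24.5.
Step 3: U_X = R1 - n1(n1+1)/2 = 24.5 - 4*5/2 = 24.5 - 10 = 14.5.
       U_Y = n1*n2 - U_X = 28 - 14.5 = 13.5.
Step 4: Ties are present, so use the tie-corrected normal approximation (with continuity correction) for the p-value.
Step 5: p-value = 1.000000; compare to alpha = 0.1. fail to reject H0.

U_X = 14.5, p = 1.000000, fail to reject H0 at alpha = 0.1.


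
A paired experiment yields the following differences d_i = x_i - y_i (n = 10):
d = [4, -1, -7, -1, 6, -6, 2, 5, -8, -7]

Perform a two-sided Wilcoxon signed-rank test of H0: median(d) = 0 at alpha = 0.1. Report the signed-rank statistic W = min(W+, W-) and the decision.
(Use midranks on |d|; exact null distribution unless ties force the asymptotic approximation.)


Step 1: Drop any zero differences (none here) and take |d_i|.
|d| = [4, 1, 7, 1, 6, 6, 2, 5, 8, 7]
Step 2: Midrank |d_i| (ties get averaged ranks).
ranks: |4|->4, |1|->1.5, |7|->8.5, |1|->1.5, |6|->6.5, |6|->6.5, |2|->3, |5|->5, |8|->10, |7|->8.5
Step 3: Attach original signs; sum ranks with positive sign and with negative sign.
W+ = 4 + 6.5 + 3 + 5 = 18.5
W- = 1.5 + 8.5 + 1.5 + 6.5 + 10 + 8.5 = 36.5
(Check: W+ + W- = 55 should equal n(n+1)/2 = 55.)
Step 4: Test statistic W = min(W+, W-) = 18.5.
Step 5: Ties in |d|, so use the tie-corrected normal approximation.
        E[W] = n(n+1)/4 = 10*11/4 = 27.5.
        Tie groups: |d|=1 (t=2), |d|=6 (t=2), |d|=7 (t=2); sum(t^3 - t) = 18.
        Var[W] = n(n+1)(2n+1)/24 - sum(t^3-t)/48 = 2310/24 - 18/48 = 95.875.
        z = (W - E[W]) / sqrt(Var[W]) = (18.5 - 27.5) / 9.7916 = -0.9192.
        Two-sided p = 2*Phi(z) = 0.358013.
Step 6: alpha = 0.1. fail to reject H0.

W+ = 18.5, W- = 36.5, W = min = 18.5, p = 0.358013, fail to reject H0.


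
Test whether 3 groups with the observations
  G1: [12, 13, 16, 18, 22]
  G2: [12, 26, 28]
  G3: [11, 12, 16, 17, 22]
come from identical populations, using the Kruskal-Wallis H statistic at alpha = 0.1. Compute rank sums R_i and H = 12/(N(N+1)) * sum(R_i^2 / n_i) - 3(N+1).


Step 1: Combine all N = 13 observations and assign midranks.
sorted (value, group, rank): (11,G3,1), (12,G1,3), (12,G2,3), (12,G3,3), (13,G1,5), (16,G1,6.5), (16,G3,6.5), (17,G3,8), (18,G1,9), (22,G1,10.5), (22,G3,10.5), (26,G2,12), (28,G2,13)
Step 2: Sum ranks within each group.
R_1 = 34 (n_1 = 5)
R_2 = 28 (n_2 = 3)
R_3 = 29 (n_3 = 5)
Step 3: H = 12/(N(N+1)) * sum(R_i^2/n_i) - 3(N+1)
     = 12/(13*14) * (34^2/5 + 28^2/3 + 29^2/5) - 3*14
     = 0.065934 * 660.733 - 42
     = 1.564835.
Step 4: Ties present; correction factor C = 1 - 36/(13^3 - 13) = 0.983516. Corrected H = 1.564835 / 0.983516 = 1.591061.
Step 5: Under H0, H ~ chi^2(2); p-value = 0.451342.
Step 6: alpha = 0.1. fail to reject H0.

H = 1.5911, df = 2, p = 0.451342, fail to reject H0.


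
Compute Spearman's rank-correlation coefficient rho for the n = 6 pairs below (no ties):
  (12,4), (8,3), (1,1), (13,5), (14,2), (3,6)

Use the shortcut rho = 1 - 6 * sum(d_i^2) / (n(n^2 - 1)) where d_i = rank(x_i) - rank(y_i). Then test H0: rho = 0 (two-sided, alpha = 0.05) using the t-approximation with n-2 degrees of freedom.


Step 1: Rank x and y separately (midranks; no ties here).
rank(x): 12->4, 8->3, 1->1, 13->5, 14->6, 3->2
rank(y): 4->4, 3->3, 1->1, 5->5, 2->2, 6->6
Step 2: d_i = R_x(i) - R_y(i); compute d_i^2.
  (4-4)^2=0, (3-3)^2=0, (1-1)^2=0, (5-5)^2=0, (6-2)^2=16, (2-6)^2=16
sum(d^2) = 32.
Step 3: rho = 1 - 6*32 / (6*(6^2 - 1)) = 1 - 192/210 = 0.085714.
Step 4: Under H0, t = rho * sqrt((n-2)/(1-rho^2)) = 0.1721 ~ t(4).
Step 5: Two-sided p-value from the t-distribution with 4 df = 0.871743.
Step 6: alpha = 0.05. fail to reject H0.

rho = 0.0857, p = 0.871743, fail to reject H0 at alpha = 0.05.


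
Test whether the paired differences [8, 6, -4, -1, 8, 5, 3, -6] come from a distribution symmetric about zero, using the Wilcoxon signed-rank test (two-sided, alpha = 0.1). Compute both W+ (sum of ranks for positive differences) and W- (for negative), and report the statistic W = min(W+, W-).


Step 1: Drop any zero differences (none here) and take |d_i|.
|d| = [8, 6, 4, 1, 8, 5, 3, 6]
Step 2: Midrank |d_i| (ties get averaged ranks).
ranks: |8|->7.5, |6|->5.5, |4|->3, |1|->1, |8|->7.5, |5|->4, |3|->2, |6|->5.5
Step 3: Attach original signs; sum ranks with positive sign and with negative sign.
W+ = 7.5 + 5.5 + 7.5 + 4 + 2 = 26.5
W- = 3 + 1 + 5.5 = 9.5
(Check: W+ + W- = 36 should equal n(n+1)/2 = 36.)
Step 4: Test statistic W = min(W+, W-) = 9.5.
Step 5: Ties in |d|, so use the tie-corrected normal approximation.
        E[W] = n(n+1)/4 = 8*9/4 = 18.
        Tie groups: |d|=6 (t=2), |d|=8 (t=2); sum(t^3 - t) = 12.
        Var[W] = n(n+1)(2n+1)/24 - sum(t^3-t)/48 = 1224/24 - 12/48 = 50.75.
        z = (W - E[W]) / sqrt(Var[W]) = (9.5 - 18) / 7.1239 = -1.1932.
        Two-sided p = 2*Phi(z) = 0.232804.
Step 6: alpha = 0.1. fail to reject H0.

W+ = 26.5, W- = 9.5, W = min = 9.5, p = 0.232804, fail to reject H0.


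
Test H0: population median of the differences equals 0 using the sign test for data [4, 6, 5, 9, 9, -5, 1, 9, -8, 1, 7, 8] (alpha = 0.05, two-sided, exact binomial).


Step 1: Discard zero differences. Original n = 12; n_eff = number of nonzero differences = 12.
Nonzero differences (with sign): +4, +6, +5, +9, +9, -5, +1, +9, -8, +1, +7, +8
Step 2: Count signs: positive = 10, negative = 2.
Step 3: Under H0: P(positive) = 0.5, so the number of positives S ~ Bin(12, 0.5).
Step 4: Two-sided exact p-value = sum of Bin(12,0.5) probabilities at or below the observed probability = 0.038574.
Step 5: alpha = 0.05. reject H0.

n_eff = 12, pos = 10, neg = 2, p = 0.038574, reject H0.


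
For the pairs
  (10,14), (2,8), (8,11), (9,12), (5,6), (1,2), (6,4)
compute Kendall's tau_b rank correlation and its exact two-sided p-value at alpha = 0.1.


Step 1: Enumerate the 21 unordered pairs (i,j) with i<j and classify each by sign(x_j-x_i) * sign(y_j-y_i).
  (1,2):dx=-8,dy=-6->C; (1,3):dx=-2,dy=-3->C; (1,4):dx=-1,dy=-2->C; (1,5):dx=-5,dy=-8->C
  (1,6):dx=-9,dy=-12->C; (1,7):dx=-4,dy=-10->C; (2,3):dx=+6,dy=+3->C; (2,4):dx=+7,dy=+4->C
  (2,5):dx=+3,dy=-2->D; (2,6):dx=-1,dy=-6->C; (2,7):dx=+4,dy=-4->D; (3,4):dx=+1,dy=+1->C
  (3,5):dx=-3,dy=-5->C; (3,6):dx=-7,dy=-9->C; (3,7):dx=-2,dy=-7->C; (4,5):dx=-4,dy=-6->C
  (4,6):dx=-8,dy=-10->C; (4,7):dx=-3,dy=-8->C; (5,6):dx=-4,dy=-4->C; (5,7):dx=+1,dy=-2->D
  (6,7):dx=+5,dy=+2->C
Step 2: C = 18, D = 3, total pairs = 21.
Step 3: tau = (C - D)/(n(n-1)/2) = (18 - 3)/21 = 0.714286.
Step 4: Exact two-sided p-value (enumerate n! = 5040 permutations of y under H0): p = 0.030159.
Step 5: alpha = 0.1. reject H0.

tau_b = 0.7143 (C=18, D=3), p = 0.030159, reject H0.


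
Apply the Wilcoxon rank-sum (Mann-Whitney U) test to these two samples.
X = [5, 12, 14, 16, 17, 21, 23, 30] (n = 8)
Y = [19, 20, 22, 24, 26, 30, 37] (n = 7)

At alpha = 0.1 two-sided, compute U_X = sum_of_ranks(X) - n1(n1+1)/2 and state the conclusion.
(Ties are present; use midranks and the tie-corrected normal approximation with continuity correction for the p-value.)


Step 1: Combine and sort all 15 observations; assign midranks.
sorted (value, group): (5,X), (12,X), (14,X), (16,X), (17,X), (19,Y), (20,Y), (21,X), (22,Y), (23,X), (24,Y), (26,Y), (30,X), (30,Y), (37,Y)
ranks: 5->1, 12->2, 14->3, 16->4, 17->5, 19->6, 20->7, 21->8, 22->9, 23->10, 24->11, 26->12, 30->13.5, 30->13.5, 37->15
Step 2: Rank sum for X: R1 = 1 + 2 + 3 + 4 + 5 + 8 + 10 + 13.5 = 46.5.
Step 3: U_X = R1 - n1(n1+1)/2 = 46.5 - 8*9/2 = 46.5 - 36 = 10.5.
       U_Y = n1*n2 - U_X = 56 - 10.5 = 45.5.
Step 4: Ties are present, so use the tie-corrected normal approximation (with continuity correction) for the p-value.
Step 5: p-value = 0.048939; compare to alpha = 0.1. reject H0.

U_X = 10.5, p = 0.048939, reject H0 at alpha = 0.1.


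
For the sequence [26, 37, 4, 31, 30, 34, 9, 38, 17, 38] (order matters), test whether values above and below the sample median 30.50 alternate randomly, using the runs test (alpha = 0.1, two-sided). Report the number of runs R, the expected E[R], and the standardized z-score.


Step 1: Compute median = 30.50; label A = above, B = below.
Labels in order: BABABABABA  (n_A = 5, n_B = 5)
Step 2: Count runs R = 10.
Step 3: Under H0 (random ordering), E[R] = 2*n_A*n_B/(n_A+n_B) + 1 = 2*5*5/10 + 1 = 6.0000.
        Var[R] = 2*n_A*n_B*(2*n_A*n_B - n_A - n_B) / ((n_A+n_B)^2 * (n_A+n_B-1)) = 2000/900 = 2.2222.
        SD[R] = 1.4907.
Step 4: Continuity-corrected z = (R - 0.5 - E[R]) / SD[R] = (10 - 0.5 - 6.0000) / 1.4907 = 2.3479.
Step 5: Two-sided p-value via normal approximation = 2*(1 - Phi(|z|)) = 0.018881.
Step 6: alpha = 0.1. reject H0.

R = 10, z = 2.3479, p = 0.018881, reject H0.
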